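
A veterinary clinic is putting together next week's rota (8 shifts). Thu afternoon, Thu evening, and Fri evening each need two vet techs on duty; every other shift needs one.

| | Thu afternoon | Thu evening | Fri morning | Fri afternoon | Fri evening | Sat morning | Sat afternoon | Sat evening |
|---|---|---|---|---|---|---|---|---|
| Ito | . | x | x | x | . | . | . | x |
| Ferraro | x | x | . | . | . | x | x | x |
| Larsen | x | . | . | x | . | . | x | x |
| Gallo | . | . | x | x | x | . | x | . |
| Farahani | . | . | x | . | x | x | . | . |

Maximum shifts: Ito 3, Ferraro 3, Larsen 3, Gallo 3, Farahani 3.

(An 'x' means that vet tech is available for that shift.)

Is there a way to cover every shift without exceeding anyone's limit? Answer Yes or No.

Yes

Thu afternoon can only be covered by Ferraro and Larsen, so that assignment is forced.
Thu evening can only be covered by Ito and Ferraro, so that assignment is forced.
Fri evening can only be covered by Gallo and Farahani, so that assignment is forced.
One valid schedule: Thu afternoon→Ferraro+Larsen, Thu evening→Ito+Ferraro, Fri morning→Ito, Fri afternoon→Ito, Fri evening→Gallo+Farahani, Sat morning→Ferraro, Sat afternoon→Larsen, Sat evening→Larsen.
Loads: Ito 3/3, Ferraro 3/3, Larsen 3/3, Gallo 1/3, Farahani 1/3 — all within limits.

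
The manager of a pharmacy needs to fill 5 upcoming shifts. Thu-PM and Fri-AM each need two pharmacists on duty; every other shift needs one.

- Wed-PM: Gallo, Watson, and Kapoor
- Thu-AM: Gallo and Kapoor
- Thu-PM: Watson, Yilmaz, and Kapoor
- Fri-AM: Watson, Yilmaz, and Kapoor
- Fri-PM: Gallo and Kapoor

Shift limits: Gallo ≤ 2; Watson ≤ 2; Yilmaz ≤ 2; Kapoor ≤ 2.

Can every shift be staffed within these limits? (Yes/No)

One valid schedule: Wed-PM→Watson, Thu-AM→Gallo, Thu-PM→Watson+Yilmaz, Fri-AM→Yilmaz+Kapoor, Fri-PM→Gallo.
Loads: Gallo 2/2, Watson 2/2, Yilmaz 2/2, Kapoor 1/2 — all within limits.

Yes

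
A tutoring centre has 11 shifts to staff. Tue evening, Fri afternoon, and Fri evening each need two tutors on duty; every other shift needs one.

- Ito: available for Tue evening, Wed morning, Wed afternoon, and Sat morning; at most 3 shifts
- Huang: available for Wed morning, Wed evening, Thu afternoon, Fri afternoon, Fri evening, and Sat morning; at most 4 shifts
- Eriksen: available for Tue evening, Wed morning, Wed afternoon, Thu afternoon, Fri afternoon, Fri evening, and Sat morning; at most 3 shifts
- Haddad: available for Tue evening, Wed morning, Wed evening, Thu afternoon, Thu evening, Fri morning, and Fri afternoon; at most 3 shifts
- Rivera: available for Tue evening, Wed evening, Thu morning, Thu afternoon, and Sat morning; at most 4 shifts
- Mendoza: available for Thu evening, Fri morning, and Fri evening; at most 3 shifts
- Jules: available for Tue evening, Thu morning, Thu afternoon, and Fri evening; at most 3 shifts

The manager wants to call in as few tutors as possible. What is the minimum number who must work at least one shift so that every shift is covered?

14 slots to fill and no one can take more than 4, so at least ⌈14/4⌉ = 4 tutors are needed.
Huang, Eriksen, Haddad, and Rivera alone can cover everything: Tue evening→Eriksen+Rivera, Wed morning→Huang, Wed afternoon→Eriksen, Wed evening→Huang, Thu morning→Rivera, Thu afternoon→Rivera, Thu evening→Haddad, Fri morning→Haddad, Fri afternoon→Huang+Haddad, Fri evening→Huang+Eriksen, Sat morning→Rivera.

4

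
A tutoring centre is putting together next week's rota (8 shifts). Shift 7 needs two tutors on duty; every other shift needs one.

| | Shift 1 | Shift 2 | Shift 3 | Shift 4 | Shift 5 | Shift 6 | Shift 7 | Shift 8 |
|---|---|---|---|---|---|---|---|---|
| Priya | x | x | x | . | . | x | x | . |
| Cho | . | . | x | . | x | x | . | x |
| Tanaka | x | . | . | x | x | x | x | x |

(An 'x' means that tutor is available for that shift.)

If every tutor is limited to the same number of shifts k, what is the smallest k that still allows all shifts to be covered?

3

With 3 tutors and 9 worker-slots to fill, someone must work at least ⌈9/3⌉ = 3 shifts, so k ≥ 3.
k = 3 works: Shift 1→Priya, Shift 2→Priya, Shift 3→Cho, Shift 4→Tanaka, Shift 5→Cho, Shift 6→Tanaka, Shift 7→Priya+Tanaka, Shift 8→Cho.
Loads: Priya 3, Cho 3, Tanaka 3 — all ≤ 3.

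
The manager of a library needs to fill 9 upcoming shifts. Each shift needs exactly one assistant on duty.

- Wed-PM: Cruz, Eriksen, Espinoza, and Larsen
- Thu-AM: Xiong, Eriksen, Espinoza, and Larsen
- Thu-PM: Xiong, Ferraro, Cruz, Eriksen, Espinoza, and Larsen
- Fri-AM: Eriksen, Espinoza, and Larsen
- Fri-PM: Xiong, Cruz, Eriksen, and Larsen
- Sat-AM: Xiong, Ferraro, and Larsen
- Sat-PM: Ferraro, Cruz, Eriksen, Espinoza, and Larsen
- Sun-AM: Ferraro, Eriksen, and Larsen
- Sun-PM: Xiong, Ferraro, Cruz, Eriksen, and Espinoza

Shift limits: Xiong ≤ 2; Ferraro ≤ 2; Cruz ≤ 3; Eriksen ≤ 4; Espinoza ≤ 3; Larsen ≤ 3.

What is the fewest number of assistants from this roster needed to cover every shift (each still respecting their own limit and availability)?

3

9 slots to fill and no one can take more than 4, so at least ⌈9/4⌉ = 3 assistants are needed.
Xiong, Cruz, and Eriksen alone can cover everything: Wed-PM→Cruz, Thu-AM→Xiong, Thu-PM→Cruz, Fri-AM→Eriksen, Fri-PM→Eriksen, Sat-AM→Xiong, Sat-PM→Cruz, Sun-AM→Eriksen, Sun-PM→Eriksen.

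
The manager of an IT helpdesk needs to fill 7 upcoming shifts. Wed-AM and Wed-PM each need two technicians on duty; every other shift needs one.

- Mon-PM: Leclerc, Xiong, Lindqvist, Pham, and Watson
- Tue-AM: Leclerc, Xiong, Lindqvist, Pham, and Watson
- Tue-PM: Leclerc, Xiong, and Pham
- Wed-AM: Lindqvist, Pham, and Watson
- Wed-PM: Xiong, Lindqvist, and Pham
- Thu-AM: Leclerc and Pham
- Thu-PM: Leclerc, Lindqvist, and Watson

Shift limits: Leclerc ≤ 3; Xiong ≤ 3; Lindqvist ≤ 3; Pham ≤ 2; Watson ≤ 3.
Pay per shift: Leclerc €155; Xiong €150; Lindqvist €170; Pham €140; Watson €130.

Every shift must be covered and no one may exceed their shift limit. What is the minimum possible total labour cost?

Picking the cheapest available technician for each shift independently would cost €1230, but that ignores the shift limits.
An optimal schedule: Mon-PM→Watson, Tue-AM→Xiong, Tue-PM→Xiong, Wed-AM→Watson+Pham, Wed-PM→Pham+Xiong, Thu-AM→Leclerc, Thu-PM→Watson.
Total: 130 + 150 + 150 + 130 + 140 + 140 + 150 + 155 + 130 = €1275.

€1275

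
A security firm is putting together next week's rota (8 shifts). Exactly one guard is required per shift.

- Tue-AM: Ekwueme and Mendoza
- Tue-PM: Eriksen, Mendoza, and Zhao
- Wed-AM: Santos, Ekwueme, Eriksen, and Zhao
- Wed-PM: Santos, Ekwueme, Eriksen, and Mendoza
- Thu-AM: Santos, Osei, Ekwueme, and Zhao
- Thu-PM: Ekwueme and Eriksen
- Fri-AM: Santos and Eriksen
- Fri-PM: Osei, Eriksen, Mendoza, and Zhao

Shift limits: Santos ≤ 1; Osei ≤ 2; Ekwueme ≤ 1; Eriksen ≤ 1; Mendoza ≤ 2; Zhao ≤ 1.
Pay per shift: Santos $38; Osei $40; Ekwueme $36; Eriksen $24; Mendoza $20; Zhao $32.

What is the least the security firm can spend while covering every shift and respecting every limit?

$250

Picking the cheapest available guard for each shift independently would cost $184, but that ignores the shift limits.
An optimal schedule: Tue-AM→Ekwueme, Tue-PM→Mendoza, Wed-AM→Zhao, Wed-PM→Mendoza, Thu-AM→Osei, Thu-PM→Eriksen, Fri-AM→Santos, Fri-PM→Osei.
Total: 36 + 20 + 32 + 20 + 40 + 24 + 38 + 40 = $250.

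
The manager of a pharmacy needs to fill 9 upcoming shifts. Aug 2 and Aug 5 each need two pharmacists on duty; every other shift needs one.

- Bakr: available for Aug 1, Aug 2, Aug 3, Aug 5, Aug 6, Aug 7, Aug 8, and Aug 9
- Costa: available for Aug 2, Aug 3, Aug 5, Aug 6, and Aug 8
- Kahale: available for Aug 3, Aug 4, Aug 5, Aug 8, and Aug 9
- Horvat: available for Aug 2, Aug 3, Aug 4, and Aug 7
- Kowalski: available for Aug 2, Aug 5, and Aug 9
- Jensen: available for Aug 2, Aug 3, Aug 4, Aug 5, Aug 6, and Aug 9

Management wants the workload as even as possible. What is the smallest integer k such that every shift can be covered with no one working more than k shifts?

With 6 pharmacists and 11 worker-slots to fill, someone must work at least ⌈11/6⌉ = 2 shifts, so k ≥ 2.
k = 2 works: Aug 1→Bakr, Aug 2→Horvat+Kowalski, Aug 3→Horvat, Aug 4→Kahale, Aug 5→Kowalski+Jensen, Aug 6→Costa, Aug 7→Bakr, Aug 8→Costa, Aug 9→Kahale.
Loads: Bakr 2, Costa 2, Kahale 2, Horvat 2, Kowalski 2, Jensen 1 — all ≤ 2.

2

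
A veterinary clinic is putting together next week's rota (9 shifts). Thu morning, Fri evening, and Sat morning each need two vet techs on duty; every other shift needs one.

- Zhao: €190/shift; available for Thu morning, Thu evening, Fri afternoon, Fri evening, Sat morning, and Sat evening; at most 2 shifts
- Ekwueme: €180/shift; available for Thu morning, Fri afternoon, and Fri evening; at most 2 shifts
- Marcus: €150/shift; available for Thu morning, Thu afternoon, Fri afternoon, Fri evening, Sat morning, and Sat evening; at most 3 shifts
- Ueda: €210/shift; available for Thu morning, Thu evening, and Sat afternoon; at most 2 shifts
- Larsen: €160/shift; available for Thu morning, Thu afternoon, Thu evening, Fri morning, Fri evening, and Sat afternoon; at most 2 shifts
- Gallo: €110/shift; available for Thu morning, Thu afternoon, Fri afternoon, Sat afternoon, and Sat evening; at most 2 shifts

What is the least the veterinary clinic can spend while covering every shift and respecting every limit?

Fri morning can only be covered by Larsen, so that assignment is forced.
Sat morning can only be covered by Zhao and Marcus, so that assignment is forced.
Picking the cheapest available vet tech for each shift independently would cost €1670, but that ignores the shift limits.
An optimal schedule: Thu morning→Ekwueme+Ueda, Thu afternoon→Gallo, Thu evening→Larsen, Fri morning→Larsen, Fri afternoon→Marcus, Fri evening→Ekwueme+Zhao, Sat morning→Marcus+Zhao, Sat afternoon→Gallo, Sat evening→Marcus.
Total: 180 + 210 + 110 + 160 + 160 + 150 + 180 + 190 + 150 + 190 + 110 + 150 = €1940.

€1940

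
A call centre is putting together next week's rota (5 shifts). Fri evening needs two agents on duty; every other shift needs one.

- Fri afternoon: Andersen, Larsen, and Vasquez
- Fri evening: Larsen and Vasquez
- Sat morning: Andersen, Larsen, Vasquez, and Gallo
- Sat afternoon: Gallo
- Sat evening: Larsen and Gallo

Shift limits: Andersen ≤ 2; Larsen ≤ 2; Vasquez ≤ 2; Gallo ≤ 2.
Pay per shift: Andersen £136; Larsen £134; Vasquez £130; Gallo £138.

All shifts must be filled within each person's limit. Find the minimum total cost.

£802

Fri evening can only be covered by Larsen and Vasquez, so that assignment is forced.
Sat afternoon can only be covered by Gallo, so that assignment is forced.
Picking the cheapest available agent for each shift independently would cost £796, but that ignores the shift limits.
An optimal schedule: Fri afternoon→Vasquez, Fri evening→Vasquez+Larsen, Sat morning→Andersen, Sat afternoon→Gallo, Sat evening→Larsen.
Total: 130 + 130 + 134 + 136 + 138 + 134 = £802.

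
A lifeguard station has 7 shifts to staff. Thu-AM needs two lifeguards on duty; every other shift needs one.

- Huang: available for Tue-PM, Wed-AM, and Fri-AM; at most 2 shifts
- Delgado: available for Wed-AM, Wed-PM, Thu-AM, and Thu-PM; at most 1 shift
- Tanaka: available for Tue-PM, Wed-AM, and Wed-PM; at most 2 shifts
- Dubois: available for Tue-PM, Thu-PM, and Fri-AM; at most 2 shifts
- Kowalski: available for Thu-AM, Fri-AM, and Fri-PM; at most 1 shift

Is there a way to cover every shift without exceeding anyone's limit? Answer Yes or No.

No

Total capacity is 8 and 8 slots are needed, so capacity alone doesn't rule it out.
Shifts {Thu-AM, Fri-PM} need 3 worker-slots in total, but the lifeguards available for any of those shifts (Delgado and Kowalski) can supply at most 2 among them. So no valid schedule exists.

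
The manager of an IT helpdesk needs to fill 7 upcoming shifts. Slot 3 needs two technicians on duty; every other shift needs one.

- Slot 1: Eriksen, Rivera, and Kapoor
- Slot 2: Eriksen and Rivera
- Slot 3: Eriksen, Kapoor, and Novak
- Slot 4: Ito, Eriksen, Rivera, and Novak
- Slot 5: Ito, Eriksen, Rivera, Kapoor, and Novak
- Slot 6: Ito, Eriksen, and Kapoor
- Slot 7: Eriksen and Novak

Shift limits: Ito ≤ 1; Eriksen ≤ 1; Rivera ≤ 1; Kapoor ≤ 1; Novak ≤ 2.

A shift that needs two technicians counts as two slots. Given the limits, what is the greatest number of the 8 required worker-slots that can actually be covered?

Total capacity across all technicians is 1+1+1+1+2 = 6, and 8 slots are needed, so at most 6 can be filled.
An assignment achieving 6: Slot 1→Rivera, Slot 2→Eriksen, Slot 3→Kapoor+Novak, Slot 6→Ito, Slot 7→Novak.
Loads: Ito 1/1, Eriksen 1/1, Rivera 1/1, Kapoor 1/1, Novak 2/2.

6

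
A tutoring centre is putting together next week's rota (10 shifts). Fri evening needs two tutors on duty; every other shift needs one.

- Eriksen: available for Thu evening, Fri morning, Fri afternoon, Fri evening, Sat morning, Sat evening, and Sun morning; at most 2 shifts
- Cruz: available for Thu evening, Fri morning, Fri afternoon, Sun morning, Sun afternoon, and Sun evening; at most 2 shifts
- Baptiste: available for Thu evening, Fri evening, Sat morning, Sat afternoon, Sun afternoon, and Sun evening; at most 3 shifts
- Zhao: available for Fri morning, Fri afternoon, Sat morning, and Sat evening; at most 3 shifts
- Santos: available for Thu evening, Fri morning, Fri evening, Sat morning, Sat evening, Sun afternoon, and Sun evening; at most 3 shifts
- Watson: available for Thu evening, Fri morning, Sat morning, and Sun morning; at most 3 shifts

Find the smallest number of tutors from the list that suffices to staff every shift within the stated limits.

11 slots to fill and no one can take more than 3, so at least ⌈11/3⌉ = 4 tutors are needed.
Eriksen, Baptiste, Zhao, and Santos alone can cover everything: Thu evening→Santos, Fri morning→Zhao, Fri afternoon→Eriksen, Fri evening→Baptiste+Santos, Sat morning→Zhao, Sat afternoon→Baptiste, Sat evening→Zhao, Sun morning→Eriksen, Sun afternoon→Baptiste, Sun evening→Santos.

4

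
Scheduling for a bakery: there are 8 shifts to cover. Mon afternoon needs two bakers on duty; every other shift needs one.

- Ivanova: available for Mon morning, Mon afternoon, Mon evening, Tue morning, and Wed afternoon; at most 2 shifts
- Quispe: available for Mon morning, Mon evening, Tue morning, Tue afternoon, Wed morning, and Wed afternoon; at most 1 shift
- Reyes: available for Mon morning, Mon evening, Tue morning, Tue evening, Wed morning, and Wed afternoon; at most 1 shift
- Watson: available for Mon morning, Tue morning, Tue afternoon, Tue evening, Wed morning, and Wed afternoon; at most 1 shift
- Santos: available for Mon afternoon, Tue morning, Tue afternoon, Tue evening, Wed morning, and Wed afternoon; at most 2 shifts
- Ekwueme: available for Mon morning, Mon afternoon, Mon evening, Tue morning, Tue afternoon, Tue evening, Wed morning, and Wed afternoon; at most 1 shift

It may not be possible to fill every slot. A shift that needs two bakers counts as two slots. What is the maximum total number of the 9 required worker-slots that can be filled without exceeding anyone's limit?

Total capacity across all bakers is 2+1+1+1+2+1 = 8, and 9 slots are needed, so at most 8 can be filled.
An assignment achieving 8: Mon morning→Watson, Mon afternoon→Ivanova+Santos, Mon evening→Ivanova, Tue morning→Ekwueme, Tue afternoon→Quispe, Tue evening→Reyes, Wed morning→Santos.
Loads: Ivanova 2/2, Quispe 1/1, Reyes 1/1, Watson 1/1, Santos 2/2, Ekwueme 1/1.

8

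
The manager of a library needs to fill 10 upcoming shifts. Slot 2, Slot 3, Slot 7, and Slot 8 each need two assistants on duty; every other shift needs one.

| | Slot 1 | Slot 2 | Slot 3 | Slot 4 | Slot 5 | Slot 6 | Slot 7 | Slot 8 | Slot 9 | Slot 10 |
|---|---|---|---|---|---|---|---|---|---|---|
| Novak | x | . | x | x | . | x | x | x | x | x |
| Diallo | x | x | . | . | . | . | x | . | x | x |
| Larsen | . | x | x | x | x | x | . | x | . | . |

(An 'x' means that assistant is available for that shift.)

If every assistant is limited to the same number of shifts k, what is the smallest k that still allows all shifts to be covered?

5

With 3 assistants and 14 worker-slots to fill, someone must work at least ⌈14/3⌉ = 5 shifts, so k ≥ 5.
k = 5 works: Slot 1→Novak, Slot 2→Diallo+Larsen, Slot 3→Novak+Larsen, Slot 4→Novak, Slot 5→Larsen, Slot 6→Larsen, Slot 7→Novak+Diallo, Slot 8→Novak+Larsen, Slot 9→Diallo, Slot 10→Diallo.
Loads: Novak 5, Diallo 4, Larsen 5 — all ≤ 5.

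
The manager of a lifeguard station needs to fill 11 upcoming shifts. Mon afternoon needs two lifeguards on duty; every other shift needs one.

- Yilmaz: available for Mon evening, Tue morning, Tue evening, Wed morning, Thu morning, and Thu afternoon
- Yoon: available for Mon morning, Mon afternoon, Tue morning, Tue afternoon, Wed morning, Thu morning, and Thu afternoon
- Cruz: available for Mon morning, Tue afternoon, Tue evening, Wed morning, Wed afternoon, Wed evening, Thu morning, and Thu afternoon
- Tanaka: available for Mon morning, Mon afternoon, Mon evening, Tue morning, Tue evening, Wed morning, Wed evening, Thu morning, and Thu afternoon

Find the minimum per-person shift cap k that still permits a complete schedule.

With 4 lifeguards and 12 worker-slots to fill, someone must work at least ⌈12/4⌉ = 3 shifts, so k ≥ 3.
k = 3 works: Mon morning→Yoon, Mon afternoon→Yoon+Tanaka, Mon evening→Yilmaz, Tue morning→Yilmaz, Tue afternoon→Yoon, Tue evening→Yilmaz, Wed morning→Cruz, Wed afternoon→Cruz, Wed evening→Cruz, Thu morning→Tanaka, Thu afternoon→Tanaka.
Loads: Yilmaz 3, Yoon 3, Cruz 3, Tanaka 3 — all ≤ 3.

3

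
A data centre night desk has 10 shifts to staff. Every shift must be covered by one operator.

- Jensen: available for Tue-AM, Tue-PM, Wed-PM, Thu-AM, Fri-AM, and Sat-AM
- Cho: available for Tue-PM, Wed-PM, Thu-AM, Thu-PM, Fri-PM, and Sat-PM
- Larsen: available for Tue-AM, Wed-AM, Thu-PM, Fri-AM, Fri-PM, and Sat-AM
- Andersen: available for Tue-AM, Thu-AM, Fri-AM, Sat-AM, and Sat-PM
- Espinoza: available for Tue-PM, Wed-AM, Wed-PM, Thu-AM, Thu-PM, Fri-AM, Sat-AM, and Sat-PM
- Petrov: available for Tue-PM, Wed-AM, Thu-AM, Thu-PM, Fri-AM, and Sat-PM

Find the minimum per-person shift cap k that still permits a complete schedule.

2

With 6 operators and 10 worker-slots to fill, someone must work at least ⌈10/6⌉ = 2 shifts, so k ≥ 2.
k = 2 works: Tue-AM→Jensen, Tue-PM→Cho, Wed-AM→Larsen, Wed-PM→Jensen, Thu-AM→Espinoza, Thu-PM→Larsen, Fri-AM→Espinoza, Fri-PM→Cho, Sat-AM→Andersen, Sat-PM→Andersen.
Loads: Jensen 2, Cho 2, Larsen 2, Andersen 2, Espinoza 2, Petrov 0 — all ≤ 2.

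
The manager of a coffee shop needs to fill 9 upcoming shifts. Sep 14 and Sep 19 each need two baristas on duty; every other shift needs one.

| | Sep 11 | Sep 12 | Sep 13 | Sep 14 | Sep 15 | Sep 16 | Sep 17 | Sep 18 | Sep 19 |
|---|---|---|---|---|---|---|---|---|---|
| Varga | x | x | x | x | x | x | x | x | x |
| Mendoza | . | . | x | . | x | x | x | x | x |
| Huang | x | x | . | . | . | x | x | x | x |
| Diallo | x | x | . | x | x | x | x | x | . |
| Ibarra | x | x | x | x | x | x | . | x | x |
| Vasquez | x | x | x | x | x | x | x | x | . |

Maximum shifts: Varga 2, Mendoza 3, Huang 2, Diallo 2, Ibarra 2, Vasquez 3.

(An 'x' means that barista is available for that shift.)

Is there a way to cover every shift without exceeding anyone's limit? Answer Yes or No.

Yes

One valid schedule: Sep 11→Varga, Sep 12→Huang, Sep 13→Varga, Sep 14→Diallo+Ibarra, Sep 15→Mendoza, Sep 16→Mendoza, Sep 17→Mendoza, Sep 18→Diallo, Sep 19→Huang+Ibarra.
Loads: Varga 2/2, Mendoza 3/3, Huang 2/2, Diallo 2/2, Ibarra 2/2, Vasquez 0/3 — all within limits.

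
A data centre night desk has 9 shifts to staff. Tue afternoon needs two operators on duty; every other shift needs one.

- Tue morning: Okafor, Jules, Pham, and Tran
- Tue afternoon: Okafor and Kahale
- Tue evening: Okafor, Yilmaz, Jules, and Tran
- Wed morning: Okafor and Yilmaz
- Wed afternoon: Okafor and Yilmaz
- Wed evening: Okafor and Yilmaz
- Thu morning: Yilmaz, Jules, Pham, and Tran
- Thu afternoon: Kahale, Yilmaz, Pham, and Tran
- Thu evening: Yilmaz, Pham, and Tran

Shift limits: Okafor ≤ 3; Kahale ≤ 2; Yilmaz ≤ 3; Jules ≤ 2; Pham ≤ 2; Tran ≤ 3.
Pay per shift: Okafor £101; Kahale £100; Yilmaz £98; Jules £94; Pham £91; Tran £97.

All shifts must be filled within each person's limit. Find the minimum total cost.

Tue afternoon can only be covered by Okafor and Kahale, so that assignment is forced.
Picking the cheapest available operator for each shift independently would cost £953, but that ignores the shift limits.
An optimal schedule: Tue morning→Pham, Tue afternoon→Kahale+Okafor, Tue evening→Jules, Wed morning→Yilmaz, Wed afternoon→Yilmaz, Wed evening→Yilmaz, Thu morning→Jules, Thu afternoon→Tran, Thu evening→Pham.
Total: 91 + 100 + 101 + 94 + 98 + 98 + 98 + 94 + 97 + 91 = £962.

£962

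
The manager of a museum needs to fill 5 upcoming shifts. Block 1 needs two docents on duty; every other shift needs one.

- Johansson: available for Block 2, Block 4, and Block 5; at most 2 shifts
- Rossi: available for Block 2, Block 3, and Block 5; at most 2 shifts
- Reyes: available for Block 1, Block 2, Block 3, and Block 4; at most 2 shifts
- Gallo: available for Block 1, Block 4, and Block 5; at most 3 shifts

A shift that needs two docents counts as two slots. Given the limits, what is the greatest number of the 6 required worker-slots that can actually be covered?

6

Total capacity across all docents is 2+2+2+3 = 9, and 6 slots are needed, so at most 6 can be filled.
An assignment achieving 6: Block 1→Reyes+Gallo, Block 2→Johansson, Block 3→Rossi, Block 4→Johansson, Block 5→Rossi.
Loads: Johansson 2/2, Rossi 2/2, Reyes 1/2, Gallo 1/3.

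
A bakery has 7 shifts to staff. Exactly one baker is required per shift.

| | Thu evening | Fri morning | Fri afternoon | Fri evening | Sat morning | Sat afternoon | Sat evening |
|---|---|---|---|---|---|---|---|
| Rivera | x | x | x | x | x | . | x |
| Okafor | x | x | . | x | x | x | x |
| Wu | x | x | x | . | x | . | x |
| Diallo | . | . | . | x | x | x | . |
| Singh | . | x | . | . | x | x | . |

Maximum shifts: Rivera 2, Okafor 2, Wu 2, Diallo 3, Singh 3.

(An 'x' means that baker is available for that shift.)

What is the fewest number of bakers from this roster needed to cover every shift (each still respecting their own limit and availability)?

3

7 slots to fill and no one can take more than 3, so at least ⌈7/3⌉ = 3 bakers are needed.
Rivera, Okafor, and Diallo alone can cover everything: Thu evening→Rivera, Fri morning→Okafor, Fri afternoon→Rivera, Fri evening→Diallo, Sat morning→Diallo, Sat afternoon→Diallo, Sat evening→Okafor.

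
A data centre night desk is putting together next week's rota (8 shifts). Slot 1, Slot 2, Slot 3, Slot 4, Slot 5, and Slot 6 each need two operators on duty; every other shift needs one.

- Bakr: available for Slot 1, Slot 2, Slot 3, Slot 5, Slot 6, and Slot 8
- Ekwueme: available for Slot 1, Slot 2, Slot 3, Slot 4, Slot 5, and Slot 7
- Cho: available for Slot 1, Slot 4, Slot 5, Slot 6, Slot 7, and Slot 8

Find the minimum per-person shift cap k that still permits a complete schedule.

With 3 operators and 14 worker-slots to fill, someone must work at least ⌈14/3⌉ = 5 shifts, so k ≥ 5.
k = 5 works: Slot 1→Bakr+Cho, Slot 2→Bakr+Ekwueme, Slot 3→Bakr+Ekwueme, Slot 4→Ekwueme+Cho, Slot 5→Ekwueme+Cho, Slot 6→Bakr+Cho, Slot 7→Ekwueme, Slot 8→Bakr.
Loads: Bakr 5, Ekwueme 5, Cho 4 — all ≤ 5.

5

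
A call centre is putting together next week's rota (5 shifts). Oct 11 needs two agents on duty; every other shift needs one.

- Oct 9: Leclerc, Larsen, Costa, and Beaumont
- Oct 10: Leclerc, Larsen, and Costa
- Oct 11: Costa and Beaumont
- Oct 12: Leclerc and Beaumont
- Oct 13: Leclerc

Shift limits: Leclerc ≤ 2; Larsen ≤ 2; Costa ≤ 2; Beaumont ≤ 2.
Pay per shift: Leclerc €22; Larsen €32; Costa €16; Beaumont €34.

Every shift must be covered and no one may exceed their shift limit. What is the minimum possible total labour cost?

€142

Oct 11 can only be covered by Costa and Beaumont, so that assignment is forced.
Oct 13 can only be covered by Leclerc, so that assignment is forced.
Picking the cheapest available agent for each shift independently would cost €126, but that ignores the shift limits.
An optimal schedule: Oct 9→Larsen, Oct 10→Costa, Oct 11→Costa+Beaumont, Oct 12→Leclerc, Oct 13→Leclerc.
Total: 32 + 16 + 16 + 34 + 22 + 22 = €142.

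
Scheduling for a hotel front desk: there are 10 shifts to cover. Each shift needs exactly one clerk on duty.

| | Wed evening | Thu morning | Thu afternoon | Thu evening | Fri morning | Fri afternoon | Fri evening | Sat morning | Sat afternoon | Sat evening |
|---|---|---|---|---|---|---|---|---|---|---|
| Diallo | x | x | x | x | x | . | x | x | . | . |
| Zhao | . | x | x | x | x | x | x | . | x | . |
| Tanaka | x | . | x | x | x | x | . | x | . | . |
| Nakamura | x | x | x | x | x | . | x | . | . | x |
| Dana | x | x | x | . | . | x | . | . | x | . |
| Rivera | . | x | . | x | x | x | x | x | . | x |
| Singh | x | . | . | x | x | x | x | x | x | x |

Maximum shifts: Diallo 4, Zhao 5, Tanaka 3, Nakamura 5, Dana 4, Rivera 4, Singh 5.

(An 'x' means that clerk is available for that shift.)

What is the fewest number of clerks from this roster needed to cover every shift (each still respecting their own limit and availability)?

10 slots to fill and no one can take more than 5, so at least ⌈10/5⌉ = 2 clerks are needed.
Zhao and Singh alone can cover everything: Wed evening→Singh, Thu morning→Zhao, Thu afternoon→Zhao, Thu evening→Zhao, Fri morning→Zhao, Fri afternoon→Zhao, Fri evening→Singh, Sat morning→Singh, Sat afternoon→Singh, Sat evening→Singh.

2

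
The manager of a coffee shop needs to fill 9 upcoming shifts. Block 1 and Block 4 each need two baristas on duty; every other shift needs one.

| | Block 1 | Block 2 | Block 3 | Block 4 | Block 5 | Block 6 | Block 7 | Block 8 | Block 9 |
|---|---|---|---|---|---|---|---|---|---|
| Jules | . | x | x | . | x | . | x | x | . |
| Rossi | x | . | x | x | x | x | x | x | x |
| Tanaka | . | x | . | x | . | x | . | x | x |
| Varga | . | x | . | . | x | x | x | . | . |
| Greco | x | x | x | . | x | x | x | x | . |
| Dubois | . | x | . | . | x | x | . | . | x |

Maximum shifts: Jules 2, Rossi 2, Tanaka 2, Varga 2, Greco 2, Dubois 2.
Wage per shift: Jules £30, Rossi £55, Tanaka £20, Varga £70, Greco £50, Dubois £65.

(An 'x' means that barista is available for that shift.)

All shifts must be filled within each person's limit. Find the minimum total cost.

Block 1 can only be covered by Rossi and Greco, so that assignment is forced.
Block 4 can only be covered by Rossi and Tanaka, so that assignment is forced.
Picking the cheapest available barista for each shift independently would cost £350, but that ignores the shift limits.
An optimal schedule: Block 1→Greco+Rossi, Block 2→Dubois, Block 3→Jules, Block 4→Tanaka+Rossi, Block 5→Dubois, Block 6→Varga, Block 7→Jules, Block 8→Greco, Block 9→Tanaka.
Total: 50 + 55 + 65 + 30 + 20 + 55 + 65 + 70 + 30 + 50 + 20 = £510.

£510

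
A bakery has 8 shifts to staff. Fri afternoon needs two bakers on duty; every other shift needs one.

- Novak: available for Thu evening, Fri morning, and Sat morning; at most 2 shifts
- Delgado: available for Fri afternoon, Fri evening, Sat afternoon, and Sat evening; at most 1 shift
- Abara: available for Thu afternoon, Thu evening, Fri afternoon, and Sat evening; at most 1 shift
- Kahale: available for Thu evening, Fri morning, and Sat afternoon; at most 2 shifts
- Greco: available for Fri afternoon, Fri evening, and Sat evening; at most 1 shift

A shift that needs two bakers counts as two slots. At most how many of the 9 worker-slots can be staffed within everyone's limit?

Total capacity across all bakers is 2+1+1+2+1 = 7, and 9 slots are needed, so at most 7 can be filled.
An assignment achieving 7: Thu afternoon→Abara, Thu evening→Kahale, Fri morning→Novak, Fri afternoon→Greco, Fri evening→Delgado, Sat morning→Novak, Sat afternoon→Kahale.
Loads: Novak 2/2, Delgado 1/1, Abara 1/1, Kahale 2/2, Greco 1/1.

7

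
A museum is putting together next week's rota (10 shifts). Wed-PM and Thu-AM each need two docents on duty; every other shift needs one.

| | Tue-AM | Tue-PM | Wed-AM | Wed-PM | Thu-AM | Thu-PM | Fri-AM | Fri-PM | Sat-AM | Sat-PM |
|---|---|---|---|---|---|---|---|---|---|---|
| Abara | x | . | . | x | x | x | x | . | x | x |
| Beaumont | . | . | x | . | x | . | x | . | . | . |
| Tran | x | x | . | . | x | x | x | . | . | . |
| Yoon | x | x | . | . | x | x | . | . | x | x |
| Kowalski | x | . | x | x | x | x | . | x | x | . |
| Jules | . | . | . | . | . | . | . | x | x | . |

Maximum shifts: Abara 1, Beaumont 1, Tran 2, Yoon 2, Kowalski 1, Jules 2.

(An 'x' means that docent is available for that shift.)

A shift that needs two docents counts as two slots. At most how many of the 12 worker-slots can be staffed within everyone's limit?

Total capacity across all docents is 1+1+2+2+1+2 = 9, and 12 slots are needed, so at most 9 can be filled.
An assignment achieving 9: Tue-AM→Yoon, Tue-PM→Tran, Wed-AM→Beaumont, Wed-PM→Abara+Kowalski, Fri-AM→Tran, Fri-PM→Jules, Sat-AM→Jules, Sat-PM→Yoon.
Loads: Abara 1/1, Beaumont 1/1, Tran 2/2, Yoon 2/2, Kowalski 1/1, Jules 2/2.

9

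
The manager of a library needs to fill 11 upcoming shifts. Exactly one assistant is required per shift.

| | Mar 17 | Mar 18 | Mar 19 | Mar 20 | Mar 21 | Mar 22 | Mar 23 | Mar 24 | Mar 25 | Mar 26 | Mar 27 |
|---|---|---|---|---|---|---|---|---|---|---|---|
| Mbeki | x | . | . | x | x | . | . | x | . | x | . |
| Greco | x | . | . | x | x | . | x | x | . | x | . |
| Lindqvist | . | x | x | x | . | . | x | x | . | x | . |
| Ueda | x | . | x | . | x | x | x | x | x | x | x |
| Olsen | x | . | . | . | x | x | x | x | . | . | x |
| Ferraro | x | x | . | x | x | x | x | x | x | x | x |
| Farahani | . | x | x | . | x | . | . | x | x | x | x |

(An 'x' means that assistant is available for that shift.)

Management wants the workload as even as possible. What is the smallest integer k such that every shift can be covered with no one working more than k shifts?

With 7 assistants and 11 worker-slots to fill, someone must work at least ⌈11/7⌉ = 2 shifts, so k ≥ 2.
k = 2 works: Mar 17→Mbeki, Mar 18→Lindqvist, Mar 19→Lindqvist, Mar 20→Mbeki, Mar 21→Greco, Mar 22→Ueda, Mar 23→Greco, Mar 24→Olsen, Mar 25→Ueda, Mar 26→Ferraro, Mar 27→Olsen.
Loads: Mbeki 2, Greco 2, Lindqvist 2, Ueda 2, Olsen 2, Ferraro 1, Farahani 0 — all ≤ 2.

2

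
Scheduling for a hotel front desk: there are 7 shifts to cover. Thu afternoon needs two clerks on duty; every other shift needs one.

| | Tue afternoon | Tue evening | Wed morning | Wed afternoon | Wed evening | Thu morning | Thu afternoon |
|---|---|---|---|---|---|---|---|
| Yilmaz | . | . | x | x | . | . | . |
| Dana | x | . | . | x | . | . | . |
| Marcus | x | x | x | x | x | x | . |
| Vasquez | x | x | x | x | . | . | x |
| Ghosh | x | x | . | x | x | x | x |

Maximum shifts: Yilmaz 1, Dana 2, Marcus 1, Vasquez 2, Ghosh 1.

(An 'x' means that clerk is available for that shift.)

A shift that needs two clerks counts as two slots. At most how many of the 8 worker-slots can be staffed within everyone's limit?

7

Total capacity across all clerks is 1+2+1+2+1 = 7, and 8 slots are needed, so at most 7 can be filled.
An assignment achieving 7: Tue afternoon→Dana, Tue evening→Vasquez, Wed morning→Yilmaz, Wed afternoon→Dana, Wed evening→Marcus, Thu morning→Ghosh, Thu afternoon→Vasquez.
Loads: Yilmaz 1/1, Dana 2/2, Marcus 1/1, Vasquez 2/2, Ghosh 1/1.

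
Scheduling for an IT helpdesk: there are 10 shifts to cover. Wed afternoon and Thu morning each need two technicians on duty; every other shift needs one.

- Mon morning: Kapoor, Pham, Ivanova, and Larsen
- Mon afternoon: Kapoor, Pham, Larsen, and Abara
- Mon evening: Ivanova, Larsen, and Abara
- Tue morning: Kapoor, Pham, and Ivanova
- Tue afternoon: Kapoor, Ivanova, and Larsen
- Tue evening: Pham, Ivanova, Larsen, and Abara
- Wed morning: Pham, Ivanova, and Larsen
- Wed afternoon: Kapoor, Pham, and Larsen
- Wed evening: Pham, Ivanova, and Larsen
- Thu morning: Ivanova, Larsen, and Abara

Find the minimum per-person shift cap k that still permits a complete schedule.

With 5 technicians and 12 worker-slots to fill, someone must work at least ⌈12/5⌉ = 3 shifts, so k ≥ 3.
k = 3 works: Mon morning→Ivanova, Mon afternoon→Larsen, Mon evening→Ivanova, Tue morning→Kapoor, Tue afternoon→Kapoor, Tue evening→Larsen, Wed morning→Pham, Wed afternoon→Kapoor+Pham, Wed evening→Pham, Thu morning→Ivanova+Larsen.
Loads: Kapoor 3, Pham 3, Ivanova 3, Larsen 3, Abara 0 — all ≤ 3.

3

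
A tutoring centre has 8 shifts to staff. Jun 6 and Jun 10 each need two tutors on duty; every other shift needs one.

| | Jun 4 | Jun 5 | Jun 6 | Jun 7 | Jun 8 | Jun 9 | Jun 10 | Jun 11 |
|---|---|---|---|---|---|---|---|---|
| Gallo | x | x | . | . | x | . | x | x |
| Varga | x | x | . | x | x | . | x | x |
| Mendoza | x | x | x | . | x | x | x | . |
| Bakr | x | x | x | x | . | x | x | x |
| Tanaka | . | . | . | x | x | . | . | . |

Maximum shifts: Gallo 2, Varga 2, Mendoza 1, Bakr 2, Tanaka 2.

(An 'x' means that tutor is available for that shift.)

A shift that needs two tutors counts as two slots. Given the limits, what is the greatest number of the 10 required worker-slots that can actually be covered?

Total capacity across all tutors is 2+2+1+2+2 = 9, and 10 slots are needed, so at most 9 can be filled.
An assignment achieving 9: Jun 4→Gallo, Jun 5→Varga, Jun 6→Mendoza+Bakr, Jun 7→Tanaka, Jun 8→Tanaka, Jun 9→Bakr, Jun 10→Varga, Jun 11→Gallo.
Loads: Gallo 2/2, Varga 2/2, Mendoza 1/1, Bakr 2/2, Tanaka 2/2.

9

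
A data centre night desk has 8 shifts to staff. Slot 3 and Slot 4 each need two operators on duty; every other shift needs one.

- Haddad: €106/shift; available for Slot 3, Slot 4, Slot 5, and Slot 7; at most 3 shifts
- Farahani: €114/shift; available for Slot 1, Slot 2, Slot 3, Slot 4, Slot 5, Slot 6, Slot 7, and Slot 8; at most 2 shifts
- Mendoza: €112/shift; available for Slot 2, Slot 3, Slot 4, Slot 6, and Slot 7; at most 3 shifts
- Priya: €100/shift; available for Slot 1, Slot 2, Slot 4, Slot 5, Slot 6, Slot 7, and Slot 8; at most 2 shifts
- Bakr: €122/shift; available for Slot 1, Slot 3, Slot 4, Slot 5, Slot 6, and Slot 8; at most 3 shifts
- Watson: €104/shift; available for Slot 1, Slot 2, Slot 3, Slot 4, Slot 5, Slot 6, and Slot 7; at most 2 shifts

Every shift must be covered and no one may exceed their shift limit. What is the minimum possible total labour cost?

Picking the cheapest available operator for each shift independently would cost €1014, but that ignores the shift limits.
An optimal schedule: Slot 1→Priya, Slot 2→Watson, Slot 3→Haddad+Mendoza, Slot 4→Haddad+Mendoza, Slot 5→Watson, Slot 6→Mendoza, Slot 7→Haddad, Slot 8→Priya.
Total: 100 + 104 + 106 + 112 + 106 + 112 + 104 + 112 + 106 + 100 = €1062.

€1062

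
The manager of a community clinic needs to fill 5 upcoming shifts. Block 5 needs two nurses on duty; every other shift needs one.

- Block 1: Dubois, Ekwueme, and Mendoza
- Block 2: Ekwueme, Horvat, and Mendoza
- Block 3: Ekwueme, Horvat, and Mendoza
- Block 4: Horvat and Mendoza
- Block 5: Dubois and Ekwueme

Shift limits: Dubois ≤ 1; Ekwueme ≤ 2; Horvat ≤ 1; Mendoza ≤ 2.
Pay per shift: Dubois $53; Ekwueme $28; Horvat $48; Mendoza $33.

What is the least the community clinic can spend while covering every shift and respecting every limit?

$223

Block 5 can only be covered by Dubois and Ekwueme, so that assignment is forced.
Picking the cheapest available nurse for each shift independently would cost $198, but that ignores the shift limits.
An optimal schedule: Block 1→Ekwueme, Block 2→Mendoza, Block 3→Mendoza, Block 4→Horvat, Block 5→Dubois+Ekwueme.
Total: 28 + 33 + 33 + 48 + 53 + 28 = $223.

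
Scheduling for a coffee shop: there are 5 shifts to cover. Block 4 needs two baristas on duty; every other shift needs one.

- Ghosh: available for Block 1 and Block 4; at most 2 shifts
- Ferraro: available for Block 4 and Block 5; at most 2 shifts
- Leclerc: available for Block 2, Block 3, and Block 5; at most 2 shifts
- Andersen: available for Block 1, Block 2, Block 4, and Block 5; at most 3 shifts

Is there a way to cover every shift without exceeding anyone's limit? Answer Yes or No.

Block 3 can only be covered by Leclerc, so that assignment is forced.
One valid schedule: Block 1→Ghosh, Block 2→Leclerc, Block 3→Leclerc, Block 4→Ghosh+Ferraro, Block 5→Ferraro.
Loads: Ghosh 2/2, Ferraro 2/2, Leclerc 2/2, Andersen 0/3 — all within limits.

Yes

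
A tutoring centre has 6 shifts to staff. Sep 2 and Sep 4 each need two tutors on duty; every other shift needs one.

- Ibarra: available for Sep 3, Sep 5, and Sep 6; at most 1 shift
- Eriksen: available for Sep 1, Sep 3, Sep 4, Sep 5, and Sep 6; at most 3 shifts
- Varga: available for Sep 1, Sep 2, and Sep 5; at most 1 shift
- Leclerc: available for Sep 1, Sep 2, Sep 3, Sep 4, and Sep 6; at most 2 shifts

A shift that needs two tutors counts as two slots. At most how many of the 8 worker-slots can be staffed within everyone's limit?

7

Total capacity across all tutors is 1+3+1+2 = 7, and 8 slots are needed, so at most 7 can be filled.
An assignment achieving 7: Sep 1→Eriksen, Sep 2→Varga+Leclerc, Sep 3→Ibarra, Sep 4→Eriksen+Leclerc, Sep 5→Eriksen.
Loads: Ibarra 1/1, Eriksen 3/3, Varga 1/1, Leclerc 2/2.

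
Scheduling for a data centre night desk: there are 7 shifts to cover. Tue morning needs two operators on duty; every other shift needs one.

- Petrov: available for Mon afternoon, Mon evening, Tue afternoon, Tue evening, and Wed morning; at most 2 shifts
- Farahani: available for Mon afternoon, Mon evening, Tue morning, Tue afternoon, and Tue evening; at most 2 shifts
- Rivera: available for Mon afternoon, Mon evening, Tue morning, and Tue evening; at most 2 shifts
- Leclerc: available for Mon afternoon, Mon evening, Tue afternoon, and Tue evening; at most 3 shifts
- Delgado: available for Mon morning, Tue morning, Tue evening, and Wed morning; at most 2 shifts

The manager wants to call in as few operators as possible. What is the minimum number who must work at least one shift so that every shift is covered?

8 slots to fill and no one can take more than 3, so at least ⌈8/3⌉ = 3 operators are needed.
Any 3 operators together have capacity at most 3+2+2 = 7 < 8 slots, so 3 can never suffice.
Petrov, Farahani, Rivera, and Delgado alone can cover everything: Mon morning→Delgado, Mon afternoon→Farahani, Mon evening→Farahani, Tue morning→Rivera+Delgado, Tue afternoon→Petrov, Tue evening→Rivera, Wed morning→Petrov.

4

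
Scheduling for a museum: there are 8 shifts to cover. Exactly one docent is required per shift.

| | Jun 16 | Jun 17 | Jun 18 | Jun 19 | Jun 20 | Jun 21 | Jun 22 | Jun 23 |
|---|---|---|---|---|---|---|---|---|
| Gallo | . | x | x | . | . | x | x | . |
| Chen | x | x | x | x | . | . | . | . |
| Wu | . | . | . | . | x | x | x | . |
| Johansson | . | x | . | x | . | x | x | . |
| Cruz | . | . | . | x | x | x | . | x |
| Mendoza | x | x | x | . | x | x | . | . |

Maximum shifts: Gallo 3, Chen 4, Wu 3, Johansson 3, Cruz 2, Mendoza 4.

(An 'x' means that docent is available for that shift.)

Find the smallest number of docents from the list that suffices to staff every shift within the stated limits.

8 slots to fill and no one can take more than 4, so at least ⌈8/4⌉ = 2 docents are needed.
Shifts {Jun 16, Jun 22, Jun 23} need 3 slots, but among the docents available for them (Gallo, Chen, Wu, Johansson, Cruz, and Mendoza) any 2 together supply at most 2. So 2 docents are not enough.
Gallo, Chen, and Cruz alone can cover everything: Jun 16→Chen, Jun 17→Gallo, Jun 18→Chen, Jun 19→Chen, Jun 20→Cruz, Jun 21→Gallo, Jun 22→Gallo, Jun 23→Cruz.

3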